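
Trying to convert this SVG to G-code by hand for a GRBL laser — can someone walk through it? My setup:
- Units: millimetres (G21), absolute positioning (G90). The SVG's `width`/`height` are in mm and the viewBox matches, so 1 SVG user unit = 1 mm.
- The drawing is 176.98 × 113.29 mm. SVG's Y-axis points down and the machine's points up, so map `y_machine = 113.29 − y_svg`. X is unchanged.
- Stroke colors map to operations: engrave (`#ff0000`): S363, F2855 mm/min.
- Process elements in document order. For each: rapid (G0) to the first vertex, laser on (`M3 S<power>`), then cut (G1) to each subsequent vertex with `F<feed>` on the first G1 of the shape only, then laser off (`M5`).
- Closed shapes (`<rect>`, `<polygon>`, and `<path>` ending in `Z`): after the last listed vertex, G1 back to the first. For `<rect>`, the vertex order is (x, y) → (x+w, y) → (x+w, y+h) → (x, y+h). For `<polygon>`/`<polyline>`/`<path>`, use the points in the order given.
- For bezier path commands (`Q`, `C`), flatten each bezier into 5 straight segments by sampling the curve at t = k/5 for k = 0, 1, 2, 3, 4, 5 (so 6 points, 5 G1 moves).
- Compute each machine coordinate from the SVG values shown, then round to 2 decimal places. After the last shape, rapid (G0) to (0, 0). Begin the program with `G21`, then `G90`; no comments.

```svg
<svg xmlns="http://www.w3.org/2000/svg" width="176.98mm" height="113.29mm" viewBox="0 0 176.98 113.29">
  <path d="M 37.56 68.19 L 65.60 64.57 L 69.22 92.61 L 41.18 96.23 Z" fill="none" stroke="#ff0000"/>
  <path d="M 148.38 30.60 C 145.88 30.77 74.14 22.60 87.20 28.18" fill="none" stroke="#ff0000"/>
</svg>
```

Since the viewBox matches the mm dimensions, user units are millimetres directly. The only transform is the Y-flip y_m = 113.29 − y_svg.

Shape 1 is a regular polygon drawn with `<path>`. Its stroke #ff0000 means engrave at S363, F2855. After flipping Y the toolpath is (37.56,45.10) → (65.60,48.72) → (69.22,20.68) → (41.18,17.06) → (37.56,45.10), returning to the start.

Shape 2 is a cubic bezier drawn with `<path>`. Its stroke #ff0000 means engrave at S363, F2855. After flipping Y the toolpath is (148.38,82.69) → (139.80,83.41) → (122.00,85.08) → (102.37,86.62) → (88.31,86.98) → (87.20,85.11).

G21
G90
G0 X37.56 Y45.10
M3 S363
G1 X65.60 Y48.72 F2855
G1 X69.22 Y20.68
G1 X41.18 Y17.06
G1 X37.56 Y45.10
M5
G0 X148.38 Y82.69
M3 S363
G1 X139.80 Y83.41 F2855
G1 X122.00 Y85.08
G1 X102.37 Y86.62
G1 X88.31 Y86.98
G1 X87.20 Y85.11
M5
G0 X0.00 Y0.00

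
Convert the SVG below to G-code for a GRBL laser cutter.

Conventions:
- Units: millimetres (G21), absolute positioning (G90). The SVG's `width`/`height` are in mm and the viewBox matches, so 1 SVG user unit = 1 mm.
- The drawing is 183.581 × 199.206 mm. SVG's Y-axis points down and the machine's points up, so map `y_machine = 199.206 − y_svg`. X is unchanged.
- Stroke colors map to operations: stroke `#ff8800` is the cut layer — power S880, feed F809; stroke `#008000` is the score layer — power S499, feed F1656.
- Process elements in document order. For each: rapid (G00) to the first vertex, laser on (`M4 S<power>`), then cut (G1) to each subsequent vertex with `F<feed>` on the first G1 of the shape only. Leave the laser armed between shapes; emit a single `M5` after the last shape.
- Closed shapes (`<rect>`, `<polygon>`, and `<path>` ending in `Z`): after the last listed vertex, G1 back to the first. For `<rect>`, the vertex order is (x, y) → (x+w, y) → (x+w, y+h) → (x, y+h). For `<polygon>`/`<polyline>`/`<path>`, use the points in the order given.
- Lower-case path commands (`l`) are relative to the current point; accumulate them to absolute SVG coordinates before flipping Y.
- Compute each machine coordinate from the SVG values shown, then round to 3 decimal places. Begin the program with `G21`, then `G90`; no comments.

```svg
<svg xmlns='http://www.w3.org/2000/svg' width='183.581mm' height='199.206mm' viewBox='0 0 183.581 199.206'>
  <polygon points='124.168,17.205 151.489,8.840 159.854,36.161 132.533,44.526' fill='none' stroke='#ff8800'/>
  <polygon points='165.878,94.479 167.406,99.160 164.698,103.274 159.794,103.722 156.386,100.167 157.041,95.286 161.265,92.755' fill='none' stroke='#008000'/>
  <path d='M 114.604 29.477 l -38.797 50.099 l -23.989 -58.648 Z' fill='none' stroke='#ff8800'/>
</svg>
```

1 u = 1 mm; y_m = 199.206 − y.

[1] `<polygon>` regular polygon, #ff8800→cut S880 F809: (124.168,182.001) → (151.489,190.366) → (159.854,163.045) → (132.533,154.680) → (124.168,182.001) (closed)

[2] `<polygon>` regular polygon, #008000→score S499 F1656: (165.878,104.727) → (167.406,100.046) → (164.698,95.932) → (159.794,95.484) → (156.386,99.039) → (157.041,103.920) → (161.265,106.451) → (165.878,104.727) (closed)

[3] `<path>` regular polygon, #ff8800→cut S880 F809: (114.604,169.729) → (75.807,119.630) → (51.818,178.278) → (114.604,169.729) (closed)

G21
G90
G00 X124.168 Y182.001
M4 S880
G1 X151.489 Y190.366 F809
G1 X159.854 Y163.045
G1 X132.533 Y154.680
G1 X124.168 Y182.001
G00 X165.878 Y104.727
M4 S499
G1 X167.406 Y100.046 F1656
G1 X164.698 Y95.932
G1 X159.794 Y95.484
G1 X156.386 Y99.039
G1 X157.041 Y103.920
G1 X161.265 Y106.451
G1 X165.878 Y104.727
G00 X114.604 Y169.729
M4 S880
G1 X75.807 Y119.630 F809
G1 X51.818 Y178.278
G1 X114.604 Y169.729
M5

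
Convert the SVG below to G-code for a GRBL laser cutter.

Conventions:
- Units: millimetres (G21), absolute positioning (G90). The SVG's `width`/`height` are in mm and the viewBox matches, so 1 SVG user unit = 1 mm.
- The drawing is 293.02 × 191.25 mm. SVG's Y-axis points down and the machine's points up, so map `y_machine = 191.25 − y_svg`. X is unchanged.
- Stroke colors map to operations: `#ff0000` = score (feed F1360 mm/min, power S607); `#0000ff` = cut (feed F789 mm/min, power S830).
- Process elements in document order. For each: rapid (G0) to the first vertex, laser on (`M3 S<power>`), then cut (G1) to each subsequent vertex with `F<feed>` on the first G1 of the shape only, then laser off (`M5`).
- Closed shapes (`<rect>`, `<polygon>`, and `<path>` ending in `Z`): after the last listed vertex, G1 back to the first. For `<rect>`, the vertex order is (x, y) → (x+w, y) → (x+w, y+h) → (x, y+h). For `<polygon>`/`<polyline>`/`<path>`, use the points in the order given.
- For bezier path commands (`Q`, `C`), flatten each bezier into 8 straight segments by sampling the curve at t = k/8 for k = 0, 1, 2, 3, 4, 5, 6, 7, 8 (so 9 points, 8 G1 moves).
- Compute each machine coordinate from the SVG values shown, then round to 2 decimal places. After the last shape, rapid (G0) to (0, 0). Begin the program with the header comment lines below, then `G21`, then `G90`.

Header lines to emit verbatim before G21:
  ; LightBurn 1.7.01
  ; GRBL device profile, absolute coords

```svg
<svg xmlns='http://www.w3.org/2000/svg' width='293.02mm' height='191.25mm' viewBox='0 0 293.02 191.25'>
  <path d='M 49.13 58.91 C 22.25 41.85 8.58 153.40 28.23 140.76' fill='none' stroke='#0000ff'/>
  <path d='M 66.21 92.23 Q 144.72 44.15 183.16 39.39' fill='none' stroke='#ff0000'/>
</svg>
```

; LightBurn 1.7.01
; GRBL device profile, absolute coords
G21
G90
G0 X49.13 Y132.34
M3 S830
G1 X39.71 Y133.20 F789
G1 X31.76 Y124.97
G1 X25.52 Y110.61
G1 X21.23 Y93.07
G1 X19.12 Y75.33
G1 X19.43 Y60.35
G1 X22.38 Y51.08
G1 X28.23 Y50.49
M5
G0 X66.21 Y99.02
M3 S607
G1 X85.21 Y110.36 F1360
G1 X102.96 Y120.35
G1 X119.46 Y128.99
G1 X134.70 Y136.27
G1 X148.70 Y142.20
G1 X161.44 Y146.77
G1 X172.92 Y149.99
G1 X183.16 Y151.86
M5
G0 X0.00 Y0.00

viewBox `0 0 293.02 191.25` with mm width/height → 1 unit = 1 mm. Flip: y_m = 191.25 − y_svg.

**Shape 1** — `<path>` cubic bezier, stroke `#0000ff` → cut (S830, F789). Control points (SVG): P0=(49.13,58.91), P1=(22.25,41.85), P2=(8.58,153.40), P3=(28.23,140.76); sampled at t=k/8. Machine vertices: (49.13,132.34) → (39.71,133.20) → (31.76,124.97) → (25.52,110.61) → (21.23,93.07) → (19.12,75.33) → (19.43,60.35) → (22.38,51.08) → (28.23,50.49). Open path.

**Shape 2** — `<path>` quadratic bezier, stroke `#ff0000` → score (S607, F1360). Control points (SVG): P0=(66.21,92.23), P1=(144.72,44.15), P2=(183.16,39.39); sampled at t=k/8. Machine vertices: (66.21,99.02) → (85.21,110.36) → (102.96,120.35) → (119.46,128.99) → (134.70,136.27) → (148.70,142.20) → (161.44,146.77) → (172.92,149.99) → (183.16,151.86). Open path.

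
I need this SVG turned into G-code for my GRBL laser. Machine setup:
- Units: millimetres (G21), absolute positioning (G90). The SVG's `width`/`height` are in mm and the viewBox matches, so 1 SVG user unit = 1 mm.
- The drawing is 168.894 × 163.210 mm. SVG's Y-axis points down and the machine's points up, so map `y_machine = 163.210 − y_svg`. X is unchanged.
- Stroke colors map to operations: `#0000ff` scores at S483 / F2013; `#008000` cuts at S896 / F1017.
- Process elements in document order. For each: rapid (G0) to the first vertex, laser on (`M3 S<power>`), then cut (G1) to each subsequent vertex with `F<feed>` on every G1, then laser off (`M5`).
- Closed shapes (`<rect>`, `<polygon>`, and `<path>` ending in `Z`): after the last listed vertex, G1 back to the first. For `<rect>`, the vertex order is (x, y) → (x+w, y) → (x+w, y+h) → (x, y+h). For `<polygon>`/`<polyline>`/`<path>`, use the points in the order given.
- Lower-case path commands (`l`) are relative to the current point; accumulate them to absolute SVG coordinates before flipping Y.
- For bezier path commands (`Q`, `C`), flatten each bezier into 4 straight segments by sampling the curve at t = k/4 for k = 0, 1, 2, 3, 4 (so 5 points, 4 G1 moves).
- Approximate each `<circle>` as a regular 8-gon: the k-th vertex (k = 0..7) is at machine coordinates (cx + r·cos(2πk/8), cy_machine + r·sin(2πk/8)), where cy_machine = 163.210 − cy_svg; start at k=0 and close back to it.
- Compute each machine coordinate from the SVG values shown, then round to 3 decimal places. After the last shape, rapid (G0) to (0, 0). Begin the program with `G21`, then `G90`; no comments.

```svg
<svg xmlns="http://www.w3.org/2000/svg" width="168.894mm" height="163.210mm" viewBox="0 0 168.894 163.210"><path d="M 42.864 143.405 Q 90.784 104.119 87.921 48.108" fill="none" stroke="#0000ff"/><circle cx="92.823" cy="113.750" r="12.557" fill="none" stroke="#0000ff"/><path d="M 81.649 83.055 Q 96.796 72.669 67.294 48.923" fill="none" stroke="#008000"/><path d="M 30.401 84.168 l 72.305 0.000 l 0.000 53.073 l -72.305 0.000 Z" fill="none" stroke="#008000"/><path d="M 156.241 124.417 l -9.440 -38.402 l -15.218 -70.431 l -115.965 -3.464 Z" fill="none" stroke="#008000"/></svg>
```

G21
G90
G0 X42.864 Y19.805
M3 S483
G1 X63.650 Y40.493 F2013
G1 X78.088 Y63.272 F2013
G1 X86.179 Y88.142 F2013
G1 X87.921 Y115.102 F2013
M5
G0 X105.380 Y49.460
M3 S483
G1 X101.702 Y58.339 F2013
G1 X92.823 Y62.017 F2013
G1 X83.944 Y58.339 F2013
G1 X80.266 Y49.460 F2013
G1 X83.944 Y40.581 F2013
G1 X92.823 Y36.903 F2013
G1 X101.702 Y40.581 F2013
G1 X105.380 Y49.460 F2013
M5
G0 X81.649 Y80.155
M3 S896
G1 X86.432 Y86.183 F1017
G1 X85.634 Y93.881 F1017
G1 X79.254 Y103.249 F1017
G1 X67.294 Y114.287 F1017
M5
G0 X30.401 Y79.042
M3 S896
G1 X102.706 Y79.042 F1017
G1 X102.706 Y25.969 F1017
G1 X30.401 Y25.969 F1017
G1 X30.401 Y79.042 F1017
M5
G0 X156.241 Y38.793
M3 S896
G1 X146.801 Y77.195 F1017
G1 X131.583 Y147.626 F1017
G1 X15.618 Y151.090 F1017
G1 X156.241 Y38.793 F1017
M5
G0 X0.000 Y0.000

1 u = 1 mm; y_m = 163.210 − y.

[1] `<path>` quadratic bezier, #0000ff→score S483 F2013: (42.864,19.805) → (63.650,40.493) → (78.088,63.272) → (86.179,88.142) → (87.921,115.102)

[2] `<circle>` circle, #0000ff→score S483 F2013: (105.380,49.460) → (101.702,58.339) → (92.823,62.017) → (83.944,58.339) → (80.266,49.460) → (83.944,40.581) → (92.823,36.903) → (101.702,40.581) → (105.380,49.460) (closed)

[3] `<path>` quadratic bezier, #008000→cut S896 F1017: (81.649,80.155) → (86.432,86.183) → (85.634,93.881) → (79.254,103.249) → (67.294,114.287)

[4] `<path>` rectangle, #008000→cut S896 F1017: (30.401,79.042) → (102.706,79.042) → (102.706,25.969) → (30.401,25.969) → (30.401,79.042) (closed)

[5] `<path>` closed polygon, #008000→cut S896 F1017: (156.241,38.793) → (146.801,77.195) → (131.583,147.626) → (15.618,151.090) → (156.241,38.793) (closed)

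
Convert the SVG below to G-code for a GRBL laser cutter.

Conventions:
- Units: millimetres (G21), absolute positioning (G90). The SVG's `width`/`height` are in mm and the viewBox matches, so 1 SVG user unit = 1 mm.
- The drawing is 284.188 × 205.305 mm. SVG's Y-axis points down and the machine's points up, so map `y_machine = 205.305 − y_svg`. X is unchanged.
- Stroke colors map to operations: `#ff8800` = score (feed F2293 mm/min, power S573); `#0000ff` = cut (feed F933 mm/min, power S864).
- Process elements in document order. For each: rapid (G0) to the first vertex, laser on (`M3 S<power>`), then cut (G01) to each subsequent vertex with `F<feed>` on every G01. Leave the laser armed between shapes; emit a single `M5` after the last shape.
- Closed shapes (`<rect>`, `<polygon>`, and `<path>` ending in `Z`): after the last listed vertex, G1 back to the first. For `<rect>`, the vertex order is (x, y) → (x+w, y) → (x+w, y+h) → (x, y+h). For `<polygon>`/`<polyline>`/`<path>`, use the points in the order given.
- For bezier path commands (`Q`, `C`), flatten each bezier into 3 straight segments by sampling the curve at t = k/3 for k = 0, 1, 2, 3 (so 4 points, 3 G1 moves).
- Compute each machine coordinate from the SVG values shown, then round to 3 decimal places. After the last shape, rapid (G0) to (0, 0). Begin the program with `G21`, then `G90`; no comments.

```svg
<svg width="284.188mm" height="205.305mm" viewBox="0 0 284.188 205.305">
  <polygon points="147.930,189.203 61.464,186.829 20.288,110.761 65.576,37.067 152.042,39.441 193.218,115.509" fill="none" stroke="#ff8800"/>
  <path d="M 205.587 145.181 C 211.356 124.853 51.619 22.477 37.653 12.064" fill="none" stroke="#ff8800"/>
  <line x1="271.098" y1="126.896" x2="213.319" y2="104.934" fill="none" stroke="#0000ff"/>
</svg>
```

G21
G90
G0 X147.930 Y16.102
M3 S573
G01 X61.464 Y18.476 F2293
G01 X20.288 Y94.544 F2293
G01 X65.576 Y168.238 F2293
G01 X152.042 Y165.864 F2293
G01 X193.218 Y89.796 F2293
G01 X147.930 Y16.102 F2293
G0 X205.587 Y60.124
M3 S573
G01 X167.716 Y101.356 F2293
G01 X88.681 Y158.619 F2293
G01 X37.653 Y193.241 F2293
G0 X271.098 Y78.409
M3 S864
G01 X213.319 Y100.371 F933
M5
G0 X0.000 Y0.000

1 u = 1 mm; y_m = 205.305 − y.

[1] `<polygon>` regular polygon, #ff8800→score S573 F2293: (147.930,16.102) → (61.464,18.476) → (20.288,94.544) → (65.576,168.238) → (152.042,165.864) → (193.218,89.796) → (147.930,16.102) (closed)

[2] `<path>` cubic bezier, #ff8800→score S573 F2293: (205.587,60.124) → (167.716,101.356) → (88.681,158.619) → (37.653,193.241)

[3] `<line>` line segment, #0000ff→cut S864 F933: (271.098,78.409) → (213.319,100.371)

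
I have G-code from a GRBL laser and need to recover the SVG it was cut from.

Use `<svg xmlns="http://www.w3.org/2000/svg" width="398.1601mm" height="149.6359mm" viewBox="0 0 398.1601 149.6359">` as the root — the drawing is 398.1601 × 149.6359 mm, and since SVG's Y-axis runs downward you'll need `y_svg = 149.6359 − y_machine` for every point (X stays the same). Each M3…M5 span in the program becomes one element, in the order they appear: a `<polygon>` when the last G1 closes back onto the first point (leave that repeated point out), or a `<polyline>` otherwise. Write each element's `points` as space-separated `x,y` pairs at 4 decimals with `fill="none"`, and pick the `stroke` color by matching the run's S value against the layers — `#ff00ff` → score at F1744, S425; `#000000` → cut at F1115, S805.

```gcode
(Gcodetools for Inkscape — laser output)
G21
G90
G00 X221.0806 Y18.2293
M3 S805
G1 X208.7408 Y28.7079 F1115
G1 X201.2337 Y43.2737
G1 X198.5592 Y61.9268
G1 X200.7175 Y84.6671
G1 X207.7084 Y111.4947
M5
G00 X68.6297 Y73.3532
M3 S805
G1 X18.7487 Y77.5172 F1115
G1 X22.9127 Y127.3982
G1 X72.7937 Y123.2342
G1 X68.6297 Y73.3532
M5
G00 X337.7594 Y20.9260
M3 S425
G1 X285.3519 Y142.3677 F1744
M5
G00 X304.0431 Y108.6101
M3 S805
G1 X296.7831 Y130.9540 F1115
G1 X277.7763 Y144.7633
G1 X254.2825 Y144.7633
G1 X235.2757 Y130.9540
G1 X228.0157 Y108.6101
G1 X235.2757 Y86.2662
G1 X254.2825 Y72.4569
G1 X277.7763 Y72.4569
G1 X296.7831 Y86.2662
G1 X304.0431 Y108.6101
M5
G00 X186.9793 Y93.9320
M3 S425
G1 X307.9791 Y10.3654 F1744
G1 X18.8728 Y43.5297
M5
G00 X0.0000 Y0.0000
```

<svg xmlns="http://www.w3.org/2000/svg" width="398.1601mm" height="149.6359mm" viewBox="0 0 398.1601 149.6359">
  <polyline points="221.0806,131.4066 208.7408,120.9280 201.2337,106.3622 198.5592,87.7091 200.7175,64.9688 207.7084,38.1412" fill="none" stroke="#000000"/>
  <polygon points="68.6297,76.2827 18.7487,72.1187 22.9127,22.2377 72.7937,26.4017" fill="none" stroke="#000000"/>
  <polyline points="337.7594,128.7099 285.3519,7.2682" fill="none" stroke="#ff00ff"/>
  <polygon points="304.0431,41.0258 296.7831,18.6819 277.7763,4.8726 254.2825,4.8726 235.2757,18.6819 228.0157,41.0258 235.2757,63.3697 254.2825,77.1790 277.7763,77.1790 296.7831,63.3697" fill="none" stroke="#000000"/>
  <polyline points="186.9793,55.7039 307.9791,139.2705 18.8728,106.1062" fill="none" stroke="#ff00ff"/>
</svg>

Each laser-on run becomes one SVG element. Flip Y back into SVG space with y_svg = 149.6359 − y_machine.

Run 1: S805 ⇒ cut layer `#000000`. The run is open, so emit a `<polyline>` with points (Y-flipped): 221.0806,131.4066 208.7408,120.9280 201.2337,106.3622 198.5592,87.7091 200.7175,64.9688 207.7084,38.1412.

Run 2: the run's S805 means `#000000` (cut). The run returns to its start, so emit a `<polygon>` with points (Y-flipped): 68.6297,76.2827 18.7487,72.1187 22.9127,22.2377 72.7937,26.4017.

Run 3: the run's S425 means `#ff00ff` (score). The run is open, so emit a `<polyline>` with points (Y-flipped): 337.7594,128.7099 285.3519,7.2682.

Run 4: the run's S805 means `#000000` (cut). The run returns to its start, so emit a `<polygon>` with points (Y-flipped): 304.0431,41.0258 296.7831,18.6819 277.7763,4.8726 254.2825,4.8726 235.2757,18.6819 228.0157,41.0258 235.2757,63.3697 254.2825,77.1790 277.7763,77.1790 296.7831,63.3697.

Run 5: S425 ⇒ score layer `#ff00ff`. The run is open, so emit a `<polyline>` with points (Y-flipped): 186.9793,55.7039 307.9791,139.2705 18.8728,106.1062.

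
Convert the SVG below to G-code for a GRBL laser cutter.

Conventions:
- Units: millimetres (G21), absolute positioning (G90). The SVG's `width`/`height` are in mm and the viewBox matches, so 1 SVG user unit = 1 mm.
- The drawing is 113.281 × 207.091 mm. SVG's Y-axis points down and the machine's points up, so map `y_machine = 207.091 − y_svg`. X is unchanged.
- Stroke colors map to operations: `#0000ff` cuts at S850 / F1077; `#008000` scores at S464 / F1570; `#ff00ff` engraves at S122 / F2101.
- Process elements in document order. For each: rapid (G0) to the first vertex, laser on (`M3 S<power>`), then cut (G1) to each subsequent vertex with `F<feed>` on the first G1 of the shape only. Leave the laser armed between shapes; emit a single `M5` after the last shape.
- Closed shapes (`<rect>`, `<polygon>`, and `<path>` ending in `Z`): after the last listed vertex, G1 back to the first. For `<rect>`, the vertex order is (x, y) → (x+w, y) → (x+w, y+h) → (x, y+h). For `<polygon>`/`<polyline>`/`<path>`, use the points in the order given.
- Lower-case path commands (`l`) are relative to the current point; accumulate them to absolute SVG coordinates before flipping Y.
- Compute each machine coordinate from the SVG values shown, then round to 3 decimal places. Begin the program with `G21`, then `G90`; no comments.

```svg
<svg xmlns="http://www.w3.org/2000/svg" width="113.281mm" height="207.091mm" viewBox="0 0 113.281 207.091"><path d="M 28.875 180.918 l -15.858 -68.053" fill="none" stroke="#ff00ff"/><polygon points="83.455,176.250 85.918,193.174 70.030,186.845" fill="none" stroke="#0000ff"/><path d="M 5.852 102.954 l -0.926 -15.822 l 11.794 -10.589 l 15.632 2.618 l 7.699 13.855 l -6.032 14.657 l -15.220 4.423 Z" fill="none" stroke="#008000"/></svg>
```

G21
G90
G0 X28.875 Y26.173
M3 S122
G1 X13.017 Y94.226 F2101
G0 X83.455 Y30.841
M3 S850
G1 X85.918 Y13.917 F1077
G1 X70.030 Y20.246
G1 X83.455 Y30.841
G0 X5.852 Y104.137
M3 S464
G1 X4.926 Y119.959 F1570
G1 X16.720 Y130.548
G1 X32.352 Y127.930
G1 X40.051 Y114.075
G1 X34.019 Y99.418
G1 X18.799 Y94.995
G1 X5.852 Y104.137
M5

Since the viewBox matches the mm dimensions, user units are millimetres directly. The only transform is the Y-flip y_m = 207.091 − y_svg.

Shape 1 is a line segment drawn with `<path>`. Its stroke #ff00ff means engrave at S122, F2101. After flipping Y the toolpath is (28.875,26.173) → (13.017,94.226).

Shape 2 is a regular polygon drawn with `<polygon>`. Its stroke #0000ff means cut at S850, F1077. After flipping Y the toolpath is (83.455,30.841) → (85.918,13.917) → (70.030,20.246) → (83.455,30.841), returning to the start.

Shape 3 is a regular polygon drawn with `<path>`. Its stroke #008000 means score at S464, F1570. After flipping Y the toolpath is (5.852,104.137) → (4.926,119.959) → (16.720,130.548) → (32.352,127.930) → (40.051,114.075) → (34.019,99.418) → (18.799,94.995) → (5.852,104.137), returning to the start.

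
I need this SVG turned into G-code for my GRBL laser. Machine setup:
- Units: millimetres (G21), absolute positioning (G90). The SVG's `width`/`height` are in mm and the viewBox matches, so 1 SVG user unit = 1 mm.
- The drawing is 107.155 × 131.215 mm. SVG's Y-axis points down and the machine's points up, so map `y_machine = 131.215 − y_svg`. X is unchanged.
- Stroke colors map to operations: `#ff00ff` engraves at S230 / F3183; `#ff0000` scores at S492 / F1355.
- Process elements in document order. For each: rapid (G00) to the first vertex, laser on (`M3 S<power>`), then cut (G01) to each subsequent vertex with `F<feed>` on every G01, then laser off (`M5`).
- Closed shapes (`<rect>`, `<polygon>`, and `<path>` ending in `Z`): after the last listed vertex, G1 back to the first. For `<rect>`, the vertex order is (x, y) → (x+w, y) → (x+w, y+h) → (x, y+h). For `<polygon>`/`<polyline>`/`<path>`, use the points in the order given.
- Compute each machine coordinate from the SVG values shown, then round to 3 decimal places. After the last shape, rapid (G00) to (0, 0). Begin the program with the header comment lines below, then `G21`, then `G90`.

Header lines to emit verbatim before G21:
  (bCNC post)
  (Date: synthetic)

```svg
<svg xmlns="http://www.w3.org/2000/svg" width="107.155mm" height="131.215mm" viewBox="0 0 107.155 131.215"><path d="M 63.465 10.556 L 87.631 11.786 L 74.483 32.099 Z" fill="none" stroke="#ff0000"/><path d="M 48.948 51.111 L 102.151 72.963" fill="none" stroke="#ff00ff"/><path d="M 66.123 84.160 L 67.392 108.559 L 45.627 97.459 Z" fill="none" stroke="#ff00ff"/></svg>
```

(bCNC post)
(Date: synthetic)
G21
G90
G00 X63.465 Y120.659
M3 S492
G01 X87.631 Y119.429 F1355
G01 X74.483 Y99.116 F1355
G01 X63.465 Y120.659 F1355
M5
G00 X48.948 Y80.104
M3 S230
G01 X102.151 Y58.252 F3183
M5
G00 X66.123 Y47.055
M3 S230
G01 X67.392 Y22.656 F3183
G01 X45.627 Y33.756 F3183
G01 X66.123 Y47.055 F3183
M5
G00 X0.000 Y0.000

Since the viewBox matches the mm dimensions, user units are millimetres directly. The only transform is the Y-flip y_m = 131.215 − y_svg.

Shape 1 is a regular polygon drawn with `<path>`. Its stroke #ff0000 means score at S492, F1355. After flipping Y the toolpath is (63.465,120.659) → (87.631,119.429) → (74.483,99.116) → (63.465,120.659), returning to the start.

Shape 2 is a line segment drawn with `<path>`. Its stroke #ff00ff means engrave at S230, F3183. After flipping Y the toolpath is (48.948,80.104) → (102.151,58.252).

Shape 3 is a regular polygon drawn with `<path>`. Its stroke #ff00ff means engrave at S230, F3183. After flipping Y the toolpath is (66.123,47.055) → (67.392,22.656) → (45.627,33.756) → (66.123,47.055), returning to the start.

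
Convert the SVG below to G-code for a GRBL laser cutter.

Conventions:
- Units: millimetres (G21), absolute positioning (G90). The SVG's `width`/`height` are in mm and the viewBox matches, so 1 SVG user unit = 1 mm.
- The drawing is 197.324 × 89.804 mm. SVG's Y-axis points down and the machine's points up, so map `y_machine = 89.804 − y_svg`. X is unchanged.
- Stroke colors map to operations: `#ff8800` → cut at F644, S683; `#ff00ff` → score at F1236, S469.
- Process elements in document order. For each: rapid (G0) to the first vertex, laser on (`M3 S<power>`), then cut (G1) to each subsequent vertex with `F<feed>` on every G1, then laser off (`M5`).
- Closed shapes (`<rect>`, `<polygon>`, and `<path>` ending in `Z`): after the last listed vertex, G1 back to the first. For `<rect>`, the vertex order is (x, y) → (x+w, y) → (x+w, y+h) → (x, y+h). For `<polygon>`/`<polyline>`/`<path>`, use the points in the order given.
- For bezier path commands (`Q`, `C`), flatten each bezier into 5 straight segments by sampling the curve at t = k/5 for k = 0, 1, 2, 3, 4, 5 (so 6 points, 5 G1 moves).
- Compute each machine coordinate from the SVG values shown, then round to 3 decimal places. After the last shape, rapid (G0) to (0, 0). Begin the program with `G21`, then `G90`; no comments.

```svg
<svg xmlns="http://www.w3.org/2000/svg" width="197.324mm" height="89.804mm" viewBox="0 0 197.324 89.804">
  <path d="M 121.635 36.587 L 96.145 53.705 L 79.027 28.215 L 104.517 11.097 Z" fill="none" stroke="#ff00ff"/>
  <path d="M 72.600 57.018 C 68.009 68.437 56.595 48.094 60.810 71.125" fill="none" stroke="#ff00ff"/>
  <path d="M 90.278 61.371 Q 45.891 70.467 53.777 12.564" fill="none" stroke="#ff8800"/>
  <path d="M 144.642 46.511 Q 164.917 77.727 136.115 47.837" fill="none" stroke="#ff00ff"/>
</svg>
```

Since the viewBox matches the mm dimensions, user units are millimetres directly. The only transform is the Y-flip y_m = 89.804 − y_svg.

Shape 1 is a regular polygon drawn with `<path>`. Its stroke #ff00ff means score at S469, F1236. After flipping Y the toolpath is (121.635,53.217) → (96.145,36.099) → (79.027,61.589) → (104.517,78.707) → (121.635,53.217), returning to the start.

Shape 2 is a cubic bezier drawn with `<path>`. Its stroke #ff00ff means score at S469, F1236. After flipping Y the toolpath is (72.600,32.786) → (69.206,29.145) → (65.253,29.520) → (61.817,30.305) → (59.977,27.894) → (60.810,18.679).

Shape 3 is a quadratic bezier drawn with `<path>`. Its stroke #ff8800 means cut at S683, F644. After flipping Y the toolpath is (90.278,28.433) → (74.614,27.475) → (63.132,31.876) → (55.832,41.637) → (52.714,56.759) → (53.777,77.240).

Shape 4 is a quadratic bezier drawn with `<path>`. Its stroke #ff00ff means score at S469, F1236. After flipping Y the toolpath is (144.642,43.293) → (150.789,33.251) → (153.010,28.097) → (151.304,27.832) → (145.673,32.455) → (136.115,41.967).

G21
G90
G0 X121.635 Y53.217
M3 S469
G1 X96.145 Y36.099 F1236
G1 X79.027 Y61.589 F1236
G1 X104.517 Y78.707 F1236
G1 X121.635 Y53.217 F1236
M5
G0 X72.600 Y32.786
M3 S469
G1 X69.206 Y29.145 F1236
G1 X65.253 Y29.520 F1236
G1 X61.817 Y30.305 F1236
G1 X59.977 Y27.894 F1236
G1 X60.810 Y18.679 F1236
M5
G0 X90.278 Y28.433
M3 S683
G1 X74.614 Y27.475 F644
G1 X63.132 Y31.876 F644
G1 X55.832 Y41.637 F644
G1 X52.714 Y56.759 F644
G1 X53.777 Y77.240 F644
M5
G0 X144.642 Y43.293
M3 S469
G1 X150.789 Y33.251 F1236
G1 X153.010 Y28.097 F1236
G1 X151.304 Y27.832 F1236
G1 X145.673 Y32.455 F1236
G1 X136.115 Y41.967 F1236
M5
G0 X0.000 Y0.000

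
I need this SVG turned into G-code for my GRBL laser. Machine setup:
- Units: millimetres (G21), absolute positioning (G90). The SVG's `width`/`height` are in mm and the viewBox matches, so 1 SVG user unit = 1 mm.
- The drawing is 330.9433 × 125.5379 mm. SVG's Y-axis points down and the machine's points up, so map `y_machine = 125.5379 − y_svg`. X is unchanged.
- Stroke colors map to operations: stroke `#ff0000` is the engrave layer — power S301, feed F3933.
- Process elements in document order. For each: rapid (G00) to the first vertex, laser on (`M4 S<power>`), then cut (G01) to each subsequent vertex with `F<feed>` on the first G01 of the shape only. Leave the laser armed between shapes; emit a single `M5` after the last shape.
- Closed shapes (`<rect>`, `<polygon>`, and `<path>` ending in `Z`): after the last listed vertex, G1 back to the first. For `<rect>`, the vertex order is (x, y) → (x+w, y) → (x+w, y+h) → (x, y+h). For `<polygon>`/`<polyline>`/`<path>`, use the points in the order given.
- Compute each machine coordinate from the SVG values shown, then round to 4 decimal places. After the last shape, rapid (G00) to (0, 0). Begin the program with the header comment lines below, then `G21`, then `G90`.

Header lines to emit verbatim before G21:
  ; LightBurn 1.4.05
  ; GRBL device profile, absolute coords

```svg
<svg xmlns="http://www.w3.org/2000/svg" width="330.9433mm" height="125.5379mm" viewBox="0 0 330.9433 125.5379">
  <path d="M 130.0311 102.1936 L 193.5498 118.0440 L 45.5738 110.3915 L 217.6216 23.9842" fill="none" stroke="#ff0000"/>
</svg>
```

; LightBurn 1.4.05
; GRBL device profile, absolute coords
G21
G90
G00 X130.0311 Y23.3443
M4 S301
G01 X193.5498 Y7.4939 F3933
G01 X45.5738 Y15.1464
G01 X217.6216 Y101.5537
M5
G00 X0.0000 Y0.0000

viewBox `0 0 330.9433 125.5379` with mm width/height → 1 unit = 1 mm. Flip: y_m = 125.5379 − y_svg.

**Shape 1** — `<path>` open polyline, stroke `#ff0000` → engrave (S301, F3933). Machine vertices: (130.0311,23.3443) → (193.5498,7.4939) → (45.5738,15.1464) → (217.6216,101.5537). Open path.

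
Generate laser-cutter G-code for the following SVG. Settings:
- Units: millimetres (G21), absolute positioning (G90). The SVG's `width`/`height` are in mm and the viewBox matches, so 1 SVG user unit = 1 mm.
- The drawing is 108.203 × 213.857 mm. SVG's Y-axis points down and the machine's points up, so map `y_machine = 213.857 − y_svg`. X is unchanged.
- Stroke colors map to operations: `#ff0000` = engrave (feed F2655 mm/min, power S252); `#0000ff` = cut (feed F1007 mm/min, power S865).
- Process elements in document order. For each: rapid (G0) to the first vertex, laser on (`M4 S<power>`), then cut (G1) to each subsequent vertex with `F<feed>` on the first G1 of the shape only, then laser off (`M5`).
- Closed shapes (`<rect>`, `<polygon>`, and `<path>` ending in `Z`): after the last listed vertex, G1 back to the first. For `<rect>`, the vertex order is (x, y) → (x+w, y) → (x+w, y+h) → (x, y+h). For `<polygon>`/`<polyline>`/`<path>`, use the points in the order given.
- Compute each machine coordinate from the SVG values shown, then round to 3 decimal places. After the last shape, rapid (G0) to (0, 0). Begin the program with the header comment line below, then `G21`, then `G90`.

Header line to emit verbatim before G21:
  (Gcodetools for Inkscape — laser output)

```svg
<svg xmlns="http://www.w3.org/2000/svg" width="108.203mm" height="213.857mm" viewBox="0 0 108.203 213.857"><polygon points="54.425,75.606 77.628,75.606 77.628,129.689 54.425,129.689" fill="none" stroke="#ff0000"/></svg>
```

Since the viewBox matches the mm dimensions, user units are millimetres directly. The only transform is the Y-flip y_m = 213.857 − y_svg.

Shape 1 is a rectangle drawn with `<polygon>`. Its stroke #ff0000 means engrave at S252, F2655. After flipping Y the toolpath is (54.425,138.251) → (77.628,138.251) → (77.628,84.168) → (54.425,84.168) → (54.425,138.251), returning to the start.

(Gcodetools for Inkscape — laser output)
G21
G90
G0 X54.425 Y138.251
M4 S252
G1 X77.628 Y138.251 F2655
G1 X77.628 Y84.168
G1 X54.425 Y84.168
G1 X54.425 Y138.251
M5
G0 X0.000 Y0.000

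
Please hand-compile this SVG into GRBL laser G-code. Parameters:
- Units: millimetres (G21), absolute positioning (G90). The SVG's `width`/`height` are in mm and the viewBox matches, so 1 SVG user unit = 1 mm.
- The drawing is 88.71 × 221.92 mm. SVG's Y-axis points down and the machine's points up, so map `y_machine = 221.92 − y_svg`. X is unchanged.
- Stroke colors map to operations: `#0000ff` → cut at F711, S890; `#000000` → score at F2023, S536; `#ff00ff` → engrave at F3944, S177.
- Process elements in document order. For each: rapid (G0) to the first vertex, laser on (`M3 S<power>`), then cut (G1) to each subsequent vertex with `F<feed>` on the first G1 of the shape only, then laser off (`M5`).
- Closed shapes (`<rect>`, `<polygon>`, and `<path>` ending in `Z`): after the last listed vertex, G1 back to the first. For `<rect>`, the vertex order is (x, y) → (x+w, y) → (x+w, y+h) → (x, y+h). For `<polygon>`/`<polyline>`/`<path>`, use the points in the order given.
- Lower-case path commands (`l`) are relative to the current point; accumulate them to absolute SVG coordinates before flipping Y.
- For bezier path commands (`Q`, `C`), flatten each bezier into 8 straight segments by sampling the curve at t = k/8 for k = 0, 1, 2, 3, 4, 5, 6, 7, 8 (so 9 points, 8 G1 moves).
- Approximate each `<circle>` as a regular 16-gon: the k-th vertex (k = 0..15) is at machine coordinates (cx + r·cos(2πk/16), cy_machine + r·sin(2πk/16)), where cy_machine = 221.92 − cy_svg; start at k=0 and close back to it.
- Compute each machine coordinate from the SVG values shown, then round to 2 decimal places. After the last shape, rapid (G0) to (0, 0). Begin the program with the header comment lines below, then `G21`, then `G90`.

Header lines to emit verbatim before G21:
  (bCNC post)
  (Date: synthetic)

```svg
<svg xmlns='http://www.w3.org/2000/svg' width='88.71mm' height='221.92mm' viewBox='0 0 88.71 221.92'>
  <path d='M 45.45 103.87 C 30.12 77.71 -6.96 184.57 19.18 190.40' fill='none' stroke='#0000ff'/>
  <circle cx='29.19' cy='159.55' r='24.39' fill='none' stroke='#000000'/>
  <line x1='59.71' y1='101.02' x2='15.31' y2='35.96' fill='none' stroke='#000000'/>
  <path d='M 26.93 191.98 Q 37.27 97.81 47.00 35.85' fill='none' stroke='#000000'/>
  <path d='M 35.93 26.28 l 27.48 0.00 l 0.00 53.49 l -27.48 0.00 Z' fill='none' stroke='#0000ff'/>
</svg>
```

(bCNC post)
(Date: synthetic)
G21
G90
G0 X45.45 Y118.05
M3 S890
G1 X38.85 Y122.08 F711
G1 X31.20 Y116.39
G1 X23.51 Y103.70
G1 X16.76 Y86.78
G1 X11.96 Y68.36
G1 X10.10 Y51.18
G1 X12.17 Y37.98
G1 X19.18 Y31.52
M5
G0 X53.58 Y62.37
M3 S536
G1 X51.72 Y71.70 F2023
G1 X46.44 Y79.62
G1 X38.52 Y84.90
G1 X29.19 Y86.76
G1 X19.86 Y84.90
G1 X11.94 Y79.62
G1 X6.66 Y71.70
G1 X4.80 Y62.37
G1 X6.66 Y53.04
G1 X11.94 Y45.12
G1 X19.86 Y39.84
G1 X29.19 Y37.98
G1 X38.52 Y39.84
G1 X46.44 Y45.12
G1 X51.72 Y53.04
G1 X53.58 Y62.37
M5
G0 X59.71 Y120.90
M3 S536
G1 X15.31 Y185.96 F2023
M5
G0 X26.93 Y29.94
M3 S536
G1 X29.51 Y52.98 F2023
G1 X32.06 Y75.01
G1 X34.60 Y96.04
G1 X37.12 Y116.06
G1 X39.62 Y135.07
G1 X42.10 Y153.08
G1 X44.56 Y170.08
G1 X47.00 Y186.07
M5
G0 X35.93 Y195.64
M3 S890
G1 X63.41 Y195.64 F711
G1 X63.41 Y142.15
G1 X35.93 Y142.15
G1 X35.93 Y195.64
M5
G0 X0.00 Y0.00

viewBox `0 0 88.71 221.92` with mm width/height → 1 unit = 1 mm. Flip: y_m = 221.92 − y_svg.

**Shape 1** — `<path>` cubic bezier, stroke `#0000ff` → cut (S890, F711). Control points (SVG): P0=(45.45,103.87), P1=(30.12,77.71), P2=(-6.96,184.57), P3=(19.18,190.40); sampled at t=k/8. Machine vertices: (45.45,118.05) → (38.85,122.08) → (31.20,116.39) → (23.51,103.70) → (16.76,86.78) → (11.96,68.36) → (10.10,51.18) → (12.17,37.98) → (19.18,31.52). Open path.

**Shape 2** — `<circle>` circle, stroke `#000000` → score (S536, F2023). Machine vertices: (53.58,62.37) → (51.72,71.70) → (46.44,79.62) → (38.52,84.90) → (29.19,86.76) → (19.86,84.90) → (11.94,79.62) → (6.66,71.70) → (4.80,62.37) → (6.66,53.04) → (11.94,45.12) → (19.86,39.84) → (29.19,37.98) → (38.52,39.84) → (46.44,45.12) → (51.72,53.04) → (53.58,62.37). Closed: final G1 returns to the first vertex.

**Shape 3** — `<line>` line segment, stroke `#000000` → score (S536, F2023). Machine vertices: (59.71,120.90) → (15.31,185.96). Open path.

**Shape 4** — `<path>` quadratic bezier, stroke `#000000` → score (S536, F2023). Control points (SVG): P0=(26.93,191.98), P1=(37.27,97.81), P2=(47.00,35.85); sampled at t=k/8. Machine vertices: (26.93,29.94) → (29.51,52.98) → (32.06,75.01) → (34.60,96.04) → (37.12,116.06) → (39.62,135.07) → (42.10,153.08) → (44.56,170.08) → (47.00,186.07). Open path.

**Shape 5** — `<path>` rectangle, stroke `#0000ff` → cut (S890, F711). Machine vertices: (35.93,195.64) → (63.41,195.64) → (63.41,142.15) → (35.93,142.15) → (35.93,195.64). Closed: final G1 returns to the first vertex.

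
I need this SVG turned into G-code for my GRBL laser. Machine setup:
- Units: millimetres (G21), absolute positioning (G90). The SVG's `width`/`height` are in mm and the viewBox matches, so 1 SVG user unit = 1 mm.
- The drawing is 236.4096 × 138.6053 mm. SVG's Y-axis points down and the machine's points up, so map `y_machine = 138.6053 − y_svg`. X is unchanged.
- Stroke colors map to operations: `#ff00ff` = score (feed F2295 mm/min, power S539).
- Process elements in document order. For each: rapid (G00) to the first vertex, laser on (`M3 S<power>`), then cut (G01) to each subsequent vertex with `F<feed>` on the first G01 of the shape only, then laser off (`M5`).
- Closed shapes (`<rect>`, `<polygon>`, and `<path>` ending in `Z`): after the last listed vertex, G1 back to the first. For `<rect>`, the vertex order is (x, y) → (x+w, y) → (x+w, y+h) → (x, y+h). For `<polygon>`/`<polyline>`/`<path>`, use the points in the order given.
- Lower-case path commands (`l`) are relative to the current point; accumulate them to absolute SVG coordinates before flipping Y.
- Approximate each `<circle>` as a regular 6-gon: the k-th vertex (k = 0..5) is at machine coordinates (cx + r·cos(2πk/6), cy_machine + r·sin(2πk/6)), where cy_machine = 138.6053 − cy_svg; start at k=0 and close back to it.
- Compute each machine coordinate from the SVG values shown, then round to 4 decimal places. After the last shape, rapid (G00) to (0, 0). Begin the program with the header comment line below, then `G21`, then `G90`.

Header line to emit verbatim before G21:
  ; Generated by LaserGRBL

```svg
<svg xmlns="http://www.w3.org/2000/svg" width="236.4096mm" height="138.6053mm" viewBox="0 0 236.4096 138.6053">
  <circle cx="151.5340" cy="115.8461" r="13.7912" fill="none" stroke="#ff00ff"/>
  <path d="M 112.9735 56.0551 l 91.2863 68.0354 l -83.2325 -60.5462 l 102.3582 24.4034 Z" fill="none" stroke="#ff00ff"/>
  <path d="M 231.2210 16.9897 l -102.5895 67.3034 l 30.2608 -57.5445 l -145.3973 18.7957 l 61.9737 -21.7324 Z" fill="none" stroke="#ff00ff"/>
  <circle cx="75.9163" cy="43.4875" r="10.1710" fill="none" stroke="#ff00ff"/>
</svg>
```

; Generated by LaserGRBL
G21
G90
G00 X165.3252 Y22.7592
M3 S539
G01 X158.4296 Y34.7027 F2295
G01 X144.6384 Y34.7027
G01 X137.7428 Y22.7592
G01 X144.6384 Y10.8157
G01 X158.4296 Y10.8157
G01 X165.3252 Y22.7592
M5
G00 X112.9735 Y82.5502
M3 S539
G01 X204.2598 Y14.5148 F2295
G01 X121.0273 Y75.0610
G01 X223.3855 Y50.6576
G01 X112.9735 Y82.5502
M5
G00 X231.2210 Y121.6156
M3 S539
G01 X128.6315 Y54.3122 F2295
G01 X158.8923 Y111.8567
G01 X13.4950 Y93.0610
G01 X75.4687 Y114.7934
G01 X231.2210 Y121.6156
M5
G00 X86.0873 Y95.1178
M3 S539
G01 X81.0018 Y103.9261 F2295
G01 X70.8308 Y103.9261
G01 X65.7453 Y95.1178
G01 X70.8308 Y86.3095
G01 X81.0018 Y86.3095
G01 X86.0873 Y95.1178
M5
G00 X0.0000 Y0.0000

1 u = 1 mm; y_m = 138.6053 − y.

[1] `<circle>` circle, #ff00ff→score S539 F2295: (165.3252,22.7592) → (158.4296,34.7027) → (144.6384,34.7027) → (137.7428,22.7592) → (144.6384,10.8157) → (158.4296,10.8157) → (165.3252,22.7592) (closed)

[2] `<path>` closed polygon, #ff00ff→score S539 F2295: (112.9735,82.5502) → (204.2598,14.5148) → (121.0273,75.0610) → (223.3855,50.6576) → (112.9735,82.5502) (closed)

[3] `<path>` closed polygon, #ff00ff→score S539 F2295: (231.2210,121.6156) → (128.6315,54.3122) → (158.8923,111.8567) → (13.4950,93.0610) → (75.4687,114.7934) → (231.2210,121.6156) (closed)

[4] `<circle>` circle, #ff00ff→score S539 F2295: (86.0873,95.1178) → (81.0018,103.9261) → (70.8308,103.9261) → (65.7453,95.1178) → (70.8308,86.3095) → (81.0018,86.3095) → (86.0873,95.1178) (closed)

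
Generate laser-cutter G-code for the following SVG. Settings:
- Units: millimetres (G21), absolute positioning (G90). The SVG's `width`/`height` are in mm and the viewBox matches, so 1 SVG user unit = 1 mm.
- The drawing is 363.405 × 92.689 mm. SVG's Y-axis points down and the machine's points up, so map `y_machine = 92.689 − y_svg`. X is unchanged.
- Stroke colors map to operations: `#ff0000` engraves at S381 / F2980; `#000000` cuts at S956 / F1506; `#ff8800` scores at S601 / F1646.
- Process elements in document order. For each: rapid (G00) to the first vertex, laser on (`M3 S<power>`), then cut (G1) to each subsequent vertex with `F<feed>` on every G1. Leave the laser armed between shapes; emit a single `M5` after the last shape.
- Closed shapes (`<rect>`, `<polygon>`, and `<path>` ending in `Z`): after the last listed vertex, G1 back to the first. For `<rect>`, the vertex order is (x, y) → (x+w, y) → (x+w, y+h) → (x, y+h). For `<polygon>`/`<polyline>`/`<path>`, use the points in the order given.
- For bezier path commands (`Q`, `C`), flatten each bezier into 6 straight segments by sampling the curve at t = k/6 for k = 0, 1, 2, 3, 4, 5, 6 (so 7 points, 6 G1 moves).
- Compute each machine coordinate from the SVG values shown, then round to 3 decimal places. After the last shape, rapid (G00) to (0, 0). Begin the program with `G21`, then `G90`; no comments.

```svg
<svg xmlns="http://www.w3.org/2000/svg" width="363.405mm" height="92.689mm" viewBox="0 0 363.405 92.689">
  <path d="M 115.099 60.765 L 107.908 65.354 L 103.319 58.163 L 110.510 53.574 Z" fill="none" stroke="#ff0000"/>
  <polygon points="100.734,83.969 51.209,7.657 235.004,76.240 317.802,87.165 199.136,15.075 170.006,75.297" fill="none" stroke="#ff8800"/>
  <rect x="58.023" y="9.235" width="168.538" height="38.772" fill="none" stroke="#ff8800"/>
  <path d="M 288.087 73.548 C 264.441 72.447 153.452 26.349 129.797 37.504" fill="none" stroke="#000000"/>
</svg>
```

G21
G90
G00 X115.099 Y31.924
M3 S381
G1 X107.908 Y27.335 F2980
G1 X103.319 Y34.526 F2980
G1 X110.510 Y39.115 F2980
G1 X115.099 Y31.924 F2980
G00 X100.734 Y8.720
M3 S601
G1 X51.209 Y85.032 F1646
G1 X235.004 Y16.449 F1646
G1 X317.802 Y5.524 F1646
G1 X199.136 Y77.614 F1646
G1 X170.006 Y17.392 F1646
G1 X100.734 Y8.720 F1646
G00 X58.023 Y83.454
M3 S601
G1 X226.561 Y83.454 F1646
G1 X226.561 Y44.682 F1646
G1 X58.023 Y44.682 F1646
G1 X58.023 Y83.454 F1646
G00 X288.087 Y19.141
M3 S956
G1 X269.794 Y22.968 F1506
G1 X241.796 Y31.454 F1506
G1 X208.945 Y41.759 F1506
G1 X176.094 Y51.043 F1506
G1 X148.094 Y56.465 F1506
G1 X129.797 Y55.185 F1506
M5
G00 X0.000 Y0.000

1 u = 1 mm; y_m = 92.689 − y.

[1] `<path>` regular polygon, #ff0000→engrave S381 F2980: (115.099,31.924) → (107.908,27.335) → (103.319,34.526) → (110.510,39.115) → (115.099,31.924) (closed)

[2] `<polygon>` closed polygon, #ff8800→score S601 F1646: (100.734,8.720) → (51.209,85.032) → (235.004,16.449) → (317.802,5.524) → (199.136,77.614) → (170.006,17.392) → (100.734,8.720) (closed)

[3] `<rect>` rectangle, #ff8800→score S601 F1646: (58.023,83.454) → (226.561,83.454) → (226.561,44.682) → (58.023,44.682) → (58.023,83.454) (closed)

[4] `<path>` cubic bezier, #000000→cut S956 F1506: (288.087,19.141) → (269.794,22.968) → (241.796,31.454) → (208.945,41.759) → (176.094,51.043) → (148.094,56.465) → (129.797,55.185)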